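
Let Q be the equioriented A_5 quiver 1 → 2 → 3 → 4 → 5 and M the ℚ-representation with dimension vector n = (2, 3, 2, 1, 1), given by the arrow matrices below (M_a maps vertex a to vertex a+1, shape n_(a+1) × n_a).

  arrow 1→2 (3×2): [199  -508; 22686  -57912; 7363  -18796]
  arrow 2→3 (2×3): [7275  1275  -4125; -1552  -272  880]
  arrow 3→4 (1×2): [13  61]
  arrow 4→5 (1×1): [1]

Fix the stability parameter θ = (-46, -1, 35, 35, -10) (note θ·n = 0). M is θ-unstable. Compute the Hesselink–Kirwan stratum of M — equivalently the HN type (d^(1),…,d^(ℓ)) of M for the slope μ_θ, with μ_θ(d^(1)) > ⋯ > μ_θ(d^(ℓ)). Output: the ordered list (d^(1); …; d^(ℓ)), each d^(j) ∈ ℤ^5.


Interval decomposition of M: I[1,1], I[1,2], I[2,2], I[2,5], I[3,3].
HN type (ℓ=4): μ^(1)=35; μ^(2)=20; μ^(3)=-1; μ^(4)=-46

((0, 0, 1, 0, 0); (0, 0, 1, 1, 1); (0, 3, 0, 0, 0); (2, 0, 0, 0, 0))


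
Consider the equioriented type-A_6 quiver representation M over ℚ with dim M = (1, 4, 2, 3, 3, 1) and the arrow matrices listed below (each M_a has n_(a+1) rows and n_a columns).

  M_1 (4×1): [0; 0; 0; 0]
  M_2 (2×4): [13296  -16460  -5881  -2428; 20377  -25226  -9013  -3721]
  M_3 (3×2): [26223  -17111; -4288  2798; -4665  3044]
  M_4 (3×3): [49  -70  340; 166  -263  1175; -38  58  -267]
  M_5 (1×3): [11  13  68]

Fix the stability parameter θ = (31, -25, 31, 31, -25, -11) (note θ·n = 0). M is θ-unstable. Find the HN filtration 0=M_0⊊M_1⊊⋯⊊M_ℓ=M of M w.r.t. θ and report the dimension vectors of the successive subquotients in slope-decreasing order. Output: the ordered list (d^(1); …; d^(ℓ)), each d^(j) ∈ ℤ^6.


Interval decomposition of M: I[1,1], I[2,2]^2, I[2,5], I[2,6], I[4,5].
HN type (ℓ=5): μ^(1)=31; μ^(2)=37/3; μ^(3)=13/2; μ^(4)=3; μ^(5)=-25

((1, 0, 0, 0, 0, 0); (0, 0, 1, 1, 1, 0); (0, 0, 1, 1, 1, 1); (0, 0, 0, 1, 1, 0); (0, 4, 0, 0, 0, 0))


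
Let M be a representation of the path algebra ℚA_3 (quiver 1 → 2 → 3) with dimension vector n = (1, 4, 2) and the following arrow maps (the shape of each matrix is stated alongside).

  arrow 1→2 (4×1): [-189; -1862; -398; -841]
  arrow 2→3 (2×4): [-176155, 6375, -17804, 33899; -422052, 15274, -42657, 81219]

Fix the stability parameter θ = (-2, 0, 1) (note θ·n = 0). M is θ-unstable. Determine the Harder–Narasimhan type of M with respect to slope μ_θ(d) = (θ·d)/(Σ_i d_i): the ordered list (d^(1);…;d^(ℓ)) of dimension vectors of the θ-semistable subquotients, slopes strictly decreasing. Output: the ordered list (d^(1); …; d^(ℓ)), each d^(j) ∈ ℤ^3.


Barcode: M ≅ I[1,3], I[2,2]^2, I[2,3]. HN layers by μ_θ (3 steps, strictly decreasing):
  μ^(1)=1; μ^(2)=0; μ^(3)=-2

((0, 0, 2); (0, 4, 0); (1, 0, 0))


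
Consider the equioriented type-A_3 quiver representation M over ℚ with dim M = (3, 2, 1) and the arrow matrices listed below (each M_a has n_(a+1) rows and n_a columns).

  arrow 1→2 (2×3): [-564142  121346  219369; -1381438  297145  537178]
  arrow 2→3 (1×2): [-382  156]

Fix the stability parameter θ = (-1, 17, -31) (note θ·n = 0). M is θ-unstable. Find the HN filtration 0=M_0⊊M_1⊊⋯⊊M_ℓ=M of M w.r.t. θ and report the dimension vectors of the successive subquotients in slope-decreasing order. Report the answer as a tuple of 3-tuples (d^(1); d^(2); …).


Interval decomposition of M: I[1,1], I[1,2], I[1,3].
HN type (ℓ=3): μ^(1)=17; μ^(2)=-1; μ^(3)=-5

((0, 1, 0); (2, 0, 0); (1, 1, 1))


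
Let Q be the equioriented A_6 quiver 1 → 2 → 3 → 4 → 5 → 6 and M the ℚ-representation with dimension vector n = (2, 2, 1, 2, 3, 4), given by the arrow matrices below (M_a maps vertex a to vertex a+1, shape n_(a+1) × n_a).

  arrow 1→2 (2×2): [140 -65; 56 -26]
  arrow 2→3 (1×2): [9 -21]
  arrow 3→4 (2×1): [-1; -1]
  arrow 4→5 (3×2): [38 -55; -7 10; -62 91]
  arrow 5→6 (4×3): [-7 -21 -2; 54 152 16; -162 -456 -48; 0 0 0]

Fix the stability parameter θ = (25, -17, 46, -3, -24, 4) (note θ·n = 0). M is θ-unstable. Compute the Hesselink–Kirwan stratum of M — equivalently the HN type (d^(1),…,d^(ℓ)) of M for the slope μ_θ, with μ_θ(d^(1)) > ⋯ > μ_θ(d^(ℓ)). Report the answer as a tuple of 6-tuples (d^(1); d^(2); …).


Barcode: M ≅ I[1,1], I[1,6], I[2,2], I[4,6], I[5,5], I[6,6]^2. HN layers by μ_θ (6 steps, strictly decreasing):
  μ^(1)=25; μ^(2)=23/4; μ^(3)=4; μ^(4)=-27/2; μ^(5)=-17; μ^(6)=-24

((1, 0, 0, 0, 0, 0); (0, 0, 1, 1, 1, 1); (1, 1, 0, 0, 0, 3); (0, 0, 0, 1, 1, 0); (0, 1, 0, 0, 0, 0); (0, 0, 0, 0, 1, 0))


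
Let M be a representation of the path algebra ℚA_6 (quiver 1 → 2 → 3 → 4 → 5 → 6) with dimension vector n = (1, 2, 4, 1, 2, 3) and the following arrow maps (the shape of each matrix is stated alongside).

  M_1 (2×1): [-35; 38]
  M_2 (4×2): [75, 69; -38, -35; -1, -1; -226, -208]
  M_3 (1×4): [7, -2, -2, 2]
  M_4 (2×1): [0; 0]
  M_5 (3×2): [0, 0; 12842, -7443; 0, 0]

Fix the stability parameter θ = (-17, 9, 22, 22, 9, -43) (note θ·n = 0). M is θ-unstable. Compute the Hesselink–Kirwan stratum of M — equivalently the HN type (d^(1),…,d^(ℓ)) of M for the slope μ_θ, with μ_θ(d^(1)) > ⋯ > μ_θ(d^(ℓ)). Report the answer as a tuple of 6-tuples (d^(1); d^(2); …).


Barcode: M ≅ I[1,4], I[2,3], I[3,3]^2, I[5,5], I[5,6], I[6,6]^2. HN layers by μ_θ (4 steps, strictly decreasing):
  μ^(1)=22; μ^(2)=9; μ^(3)=-17; μ^(4)=-43

((0, 0, 4, 1, 0, 0); (0, 2, 0, 0, 1, 0); (1, 0, 0, 0, 1, 1); (0, 0, 0, 0, 0, 2))


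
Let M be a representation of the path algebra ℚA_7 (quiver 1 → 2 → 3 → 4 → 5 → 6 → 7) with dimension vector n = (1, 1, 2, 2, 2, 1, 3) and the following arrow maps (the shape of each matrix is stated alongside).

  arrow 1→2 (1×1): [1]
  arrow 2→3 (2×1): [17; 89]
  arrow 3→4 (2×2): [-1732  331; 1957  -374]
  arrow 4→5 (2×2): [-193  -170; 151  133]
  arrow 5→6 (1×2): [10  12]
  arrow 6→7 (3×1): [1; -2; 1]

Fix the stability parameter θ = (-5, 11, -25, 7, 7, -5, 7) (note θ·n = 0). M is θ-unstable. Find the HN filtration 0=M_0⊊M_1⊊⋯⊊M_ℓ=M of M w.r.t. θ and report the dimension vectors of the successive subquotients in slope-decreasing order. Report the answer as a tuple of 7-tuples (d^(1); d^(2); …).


Via rank(M_{q-1}∘⋯∘M_p): M ≅ I[1,7], I[3,5], I[7,7]^2.
μ_θ-semistable layers: μ^(1)=7; μ^(2)=3; μ^(3)=-19/3; μ^(4)=-25

((0, 0, 0, 1, 1, 0, 3); (0, 0, 0, 1, 1, 1, 0); (1, 1, 1, 0, 0, 0, 0); (0, 0, 1, 0, 0, 0, 0))


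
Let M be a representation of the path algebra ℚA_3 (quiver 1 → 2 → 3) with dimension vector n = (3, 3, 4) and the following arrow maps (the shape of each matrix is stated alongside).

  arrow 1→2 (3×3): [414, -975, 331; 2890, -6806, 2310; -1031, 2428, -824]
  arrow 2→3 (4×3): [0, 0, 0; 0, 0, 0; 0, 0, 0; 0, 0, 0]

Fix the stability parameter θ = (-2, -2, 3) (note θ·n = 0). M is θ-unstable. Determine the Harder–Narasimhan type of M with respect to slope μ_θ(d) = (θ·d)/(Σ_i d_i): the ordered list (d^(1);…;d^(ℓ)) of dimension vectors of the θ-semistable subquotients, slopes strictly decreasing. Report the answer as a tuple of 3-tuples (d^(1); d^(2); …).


Barcode: M ≅ I[1,1], I[1,2]^2, I[2,2], I[3,3]^4. HN layers by μ_θ (2 steps, strictly decreasing):
  μ^(1)=3; μ^(2)=-2

((0, 0, 4); (3, 3, 0))


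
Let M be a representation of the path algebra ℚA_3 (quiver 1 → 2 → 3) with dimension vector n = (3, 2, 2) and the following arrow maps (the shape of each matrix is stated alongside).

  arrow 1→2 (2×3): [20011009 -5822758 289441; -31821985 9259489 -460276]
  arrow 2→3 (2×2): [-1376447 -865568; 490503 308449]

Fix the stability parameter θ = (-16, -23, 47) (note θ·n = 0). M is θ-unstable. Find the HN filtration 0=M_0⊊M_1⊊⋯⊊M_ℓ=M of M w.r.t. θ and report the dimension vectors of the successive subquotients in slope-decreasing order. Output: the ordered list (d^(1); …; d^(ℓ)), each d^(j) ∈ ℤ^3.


Interval decomposition of M: I[1,1], I[1,3]^2.
HN type (ℓ=3): μ^(1)=47; μ^(2)=-16; μ^(3)=-39/2

((0, 0, 2); (1, 0, 0); (2, 2, 0))


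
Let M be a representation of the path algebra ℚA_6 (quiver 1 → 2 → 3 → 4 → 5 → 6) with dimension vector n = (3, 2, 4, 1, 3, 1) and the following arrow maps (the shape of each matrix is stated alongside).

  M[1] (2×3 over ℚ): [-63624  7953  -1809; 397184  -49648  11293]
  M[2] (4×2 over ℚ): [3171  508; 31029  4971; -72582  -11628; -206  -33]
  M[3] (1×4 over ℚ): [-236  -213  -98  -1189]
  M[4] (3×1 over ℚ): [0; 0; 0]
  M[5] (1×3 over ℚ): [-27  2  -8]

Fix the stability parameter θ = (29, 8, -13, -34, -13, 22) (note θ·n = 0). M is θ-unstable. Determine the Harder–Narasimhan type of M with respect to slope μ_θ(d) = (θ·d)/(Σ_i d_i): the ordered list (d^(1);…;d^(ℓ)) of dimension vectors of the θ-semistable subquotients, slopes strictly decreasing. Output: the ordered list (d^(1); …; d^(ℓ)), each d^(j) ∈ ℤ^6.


Interval decomposition of M: I[1,1], I[1,3], I[1,4], I[3,3]^2, I[5,5]^2, I[5,6].
HN type (ℓ=5): μ^(1)=29; μ^(2)=22; μ^(3)=8; μ^(4)=-5/2; μ^(5)=-13

((1, 0, 0, 0, 0, 0); (0, 0, 0, 0, 0, 1); (1, 1, 1, 0, 0, 0); (1, 1, 1, 1, 0, 0); (0, 0, 2, 0, 3, 0))


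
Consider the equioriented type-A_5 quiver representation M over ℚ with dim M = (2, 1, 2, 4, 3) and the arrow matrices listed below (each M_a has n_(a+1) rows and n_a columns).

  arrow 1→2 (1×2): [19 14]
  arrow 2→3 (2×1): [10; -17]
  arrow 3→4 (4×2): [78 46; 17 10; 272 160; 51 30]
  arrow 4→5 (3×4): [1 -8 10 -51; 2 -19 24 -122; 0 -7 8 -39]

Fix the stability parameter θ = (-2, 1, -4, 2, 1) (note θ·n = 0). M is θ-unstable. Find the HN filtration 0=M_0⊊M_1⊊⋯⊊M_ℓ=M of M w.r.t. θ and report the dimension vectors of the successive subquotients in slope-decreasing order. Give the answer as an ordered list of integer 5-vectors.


Barcode: M ≅ I[1,1], I[1,5], I[3,5], I[4,4], I[4,5]. HN layers by μ_θ (5 steps, strictly decreasing):
  μ^(1)=2; μ^(2)=3/2; μ^(3)=-3/2; μ^(4)=-2; μ^(5)=-4

((0, 0, 0, 1, 0); (0, 0, 0, 3, 3); (0, 1, 1, 0, 0); (2, 0, 0, 0, 0); (0, 0, 1, 0, 0))


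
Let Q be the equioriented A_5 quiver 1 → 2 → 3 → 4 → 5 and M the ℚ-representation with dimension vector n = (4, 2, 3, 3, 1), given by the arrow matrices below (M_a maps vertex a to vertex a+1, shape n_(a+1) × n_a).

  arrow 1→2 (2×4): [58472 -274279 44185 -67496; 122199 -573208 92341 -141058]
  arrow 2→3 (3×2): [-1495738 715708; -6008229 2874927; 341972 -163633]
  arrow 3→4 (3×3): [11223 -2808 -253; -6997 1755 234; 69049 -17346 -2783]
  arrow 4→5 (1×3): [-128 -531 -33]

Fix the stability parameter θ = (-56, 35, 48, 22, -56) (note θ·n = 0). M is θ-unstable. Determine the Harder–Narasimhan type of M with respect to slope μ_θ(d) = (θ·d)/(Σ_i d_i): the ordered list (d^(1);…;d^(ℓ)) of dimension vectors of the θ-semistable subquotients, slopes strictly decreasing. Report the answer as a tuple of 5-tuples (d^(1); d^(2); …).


Via rank(M_{q-1}∘⋯∘M_p): M ≅ I[1,1]^2, I[1,4], I[1,5], I[3,4].
μ_θ-semistable layers: μ^(1)=35; μ^(2)=49/4; μ^(3)=-56

((0, 1, 2, 2, 0); (0, 1, 1, 1, 1); (4, 0, 0, 0, 0))


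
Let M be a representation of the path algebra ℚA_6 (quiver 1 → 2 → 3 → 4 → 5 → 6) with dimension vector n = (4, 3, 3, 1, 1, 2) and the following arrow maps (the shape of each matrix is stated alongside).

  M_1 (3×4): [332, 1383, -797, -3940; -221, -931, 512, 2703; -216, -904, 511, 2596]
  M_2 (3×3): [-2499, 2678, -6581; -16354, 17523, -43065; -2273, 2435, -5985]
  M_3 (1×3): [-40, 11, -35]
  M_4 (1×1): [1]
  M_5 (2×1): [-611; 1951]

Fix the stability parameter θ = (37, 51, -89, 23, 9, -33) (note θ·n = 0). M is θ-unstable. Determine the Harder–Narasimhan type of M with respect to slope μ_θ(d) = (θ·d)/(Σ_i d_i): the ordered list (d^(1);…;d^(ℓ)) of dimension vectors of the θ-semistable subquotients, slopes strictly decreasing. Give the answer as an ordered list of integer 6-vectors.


Interval decomposition of M: I[1,1], I[1,3]^2, I[1,6], I[6,6].
HN type (ℓ=3): μ^(1)=37; μ^(2)=-1/3; μ^(3)=-33

((1, 0, 0, 0, 0, 0); (3, 3, 3, 1, 1, 1); (0, 0, 0, 0, 0, 1))


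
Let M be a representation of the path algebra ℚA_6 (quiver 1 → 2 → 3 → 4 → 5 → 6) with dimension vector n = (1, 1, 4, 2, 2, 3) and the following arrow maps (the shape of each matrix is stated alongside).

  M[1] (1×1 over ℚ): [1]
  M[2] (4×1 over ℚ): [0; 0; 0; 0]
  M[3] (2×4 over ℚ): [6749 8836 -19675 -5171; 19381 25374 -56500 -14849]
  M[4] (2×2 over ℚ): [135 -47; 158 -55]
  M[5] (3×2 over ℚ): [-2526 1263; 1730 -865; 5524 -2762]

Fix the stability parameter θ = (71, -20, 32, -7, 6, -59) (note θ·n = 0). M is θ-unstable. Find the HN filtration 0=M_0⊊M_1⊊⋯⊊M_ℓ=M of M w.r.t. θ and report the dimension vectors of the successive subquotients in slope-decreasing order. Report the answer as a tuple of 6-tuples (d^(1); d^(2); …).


Barcode: M ≅ I[1,2], I[3,3]^2, I[3,5], I[3,6], I[6,6]^2. HN layers by μ_θ (5 steps, strictly decreasing):
  μ^(1)=32; μ^(2)=51/2; μ^(3)=31/3; μ^(4)=-7; μ^(5)=-59

((0, 0, 2, 0, 0, 0); (1, 1, 0, 0, 0, 0); (0, 0, 1, 1, 1, 0); (0, 0, 1, 1, 1, 1); (0, 0, 0, 0, 0, 2))


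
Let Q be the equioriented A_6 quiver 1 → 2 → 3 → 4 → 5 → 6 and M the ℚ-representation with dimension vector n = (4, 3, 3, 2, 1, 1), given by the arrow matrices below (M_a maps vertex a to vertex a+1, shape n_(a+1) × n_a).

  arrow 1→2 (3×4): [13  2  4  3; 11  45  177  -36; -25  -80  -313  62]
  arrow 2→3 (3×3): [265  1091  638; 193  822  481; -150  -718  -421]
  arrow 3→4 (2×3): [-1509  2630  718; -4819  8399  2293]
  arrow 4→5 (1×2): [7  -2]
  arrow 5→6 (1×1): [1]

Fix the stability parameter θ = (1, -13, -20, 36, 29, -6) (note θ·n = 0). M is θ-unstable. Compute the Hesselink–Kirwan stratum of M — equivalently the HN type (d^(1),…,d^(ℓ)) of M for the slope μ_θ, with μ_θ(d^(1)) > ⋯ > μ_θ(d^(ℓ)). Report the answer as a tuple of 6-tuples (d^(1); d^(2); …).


Barcode: M ≅ I[1,1], I[1,3], I[1,4], I[1,6]. HN layers by μ_θ (4 steps, strictly decreasing):
  μ^(1)=36; μ^(2)=59/3; μ^(3)=1; μ^(4)=-32/3

((0, 0, 0, 1, 0, 0); (0, 0, 0, 1, 1, 1); (1, 0, 0, 0, 0, 0); (3, 3, 3, 0, 0, 0))


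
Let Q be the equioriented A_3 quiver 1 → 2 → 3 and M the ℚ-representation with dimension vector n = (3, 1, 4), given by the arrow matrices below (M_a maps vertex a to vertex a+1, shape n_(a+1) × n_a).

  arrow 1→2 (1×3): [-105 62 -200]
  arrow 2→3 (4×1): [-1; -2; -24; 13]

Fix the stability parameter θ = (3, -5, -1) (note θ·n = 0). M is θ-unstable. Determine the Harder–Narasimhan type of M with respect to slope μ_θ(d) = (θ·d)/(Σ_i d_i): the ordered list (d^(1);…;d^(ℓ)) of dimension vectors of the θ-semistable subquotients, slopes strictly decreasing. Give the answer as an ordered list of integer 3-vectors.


Interval decomposition of M: I[1,1]^2, I[1,3], I[3,3]^3.
HN type (ℓ=2): μ^(1)=3; μ^(2)=-1

((2, 0, 0); (1, 1, 4))


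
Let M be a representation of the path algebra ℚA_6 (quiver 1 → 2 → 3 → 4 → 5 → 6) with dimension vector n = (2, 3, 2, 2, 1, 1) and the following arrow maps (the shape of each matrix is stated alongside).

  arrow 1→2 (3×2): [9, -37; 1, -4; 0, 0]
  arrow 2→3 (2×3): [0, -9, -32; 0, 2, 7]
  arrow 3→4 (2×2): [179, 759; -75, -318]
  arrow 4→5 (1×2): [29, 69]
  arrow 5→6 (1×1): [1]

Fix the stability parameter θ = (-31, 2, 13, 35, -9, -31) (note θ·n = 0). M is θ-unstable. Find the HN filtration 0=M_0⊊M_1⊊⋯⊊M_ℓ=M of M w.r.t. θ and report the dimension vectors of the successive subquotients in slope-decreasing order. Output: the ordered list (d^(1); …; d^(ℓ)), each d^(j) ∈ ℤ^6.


Interval decomposition of M: I[1,2], I[1,6], I[2,4].
HN type (ℓ=4): μ^(1)=35; μ^(2)=13; μ^(3)=2; μ^(4)=-31

((0, 0, 0, 1, 0, 0); (0, 0, 1, 0, 0, 0); (0, 3, 1, 1, 1, 1); (2, 0, 0, 0, 0, 0))


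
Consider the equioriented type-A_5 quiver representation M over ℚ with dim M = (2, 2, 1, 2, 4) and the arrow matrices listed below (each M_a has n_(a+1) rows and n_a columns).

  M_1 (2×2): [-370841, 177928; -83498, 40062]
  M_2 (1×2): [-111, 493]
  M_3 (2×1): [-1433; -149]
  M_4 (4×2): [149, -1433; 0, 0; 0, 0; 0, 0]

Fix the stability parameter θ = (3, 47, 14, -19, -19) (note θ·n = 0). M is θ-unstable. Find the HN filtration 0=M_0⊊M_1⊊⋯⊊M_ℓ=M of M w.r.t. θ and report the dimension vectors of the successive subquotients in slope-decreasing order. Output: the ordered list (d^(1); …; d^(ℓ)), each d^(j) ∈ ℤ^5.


Barcode: M ≅ I[1,2], I[1,4], I[4,5], I[5,5]^3. HN layers by μ_θ (4 steps, strictly decreasing):
  μ^(1)=47; μ^(2)=14; μ^(3)=3; μ^(4)=-19

((0, 1, 0, 0, 0); (0, 1, 1, 1, 0); (2, 0, 0, 0, 0); (0, 0, 0, 1, 4))


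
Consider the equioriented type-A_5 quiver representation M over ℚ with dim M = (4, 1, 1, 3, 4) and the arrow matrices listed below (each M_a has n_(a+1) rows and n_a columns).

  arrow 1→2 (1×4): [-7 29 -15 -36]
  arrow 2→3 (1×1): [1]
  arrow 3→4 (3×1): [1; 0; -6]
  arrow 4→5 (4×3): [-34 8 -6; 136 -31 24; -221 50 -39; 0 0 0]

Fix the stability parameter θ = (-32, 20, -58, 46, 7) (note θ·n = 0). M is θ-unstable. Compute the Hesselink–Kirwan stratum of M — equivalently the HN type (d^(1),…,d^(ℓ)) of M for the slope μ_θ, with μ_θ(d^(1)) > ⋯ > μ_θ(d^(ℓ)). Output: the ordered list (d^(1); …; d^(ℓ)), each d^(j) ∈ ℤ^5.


Via rank(M_{q-1}∘⋯∘M_p): M ≅ I[1,1]^3, I[1,5], I[4,4], I[4,5], I[5,5]^2.
μ_θ-semistable layers: μ^(1)=46; μ^(2)=53/2; μ^(3)=7; μ^(4)=-19; μ^(5)=-32

((0, 0, 0, 1, 0); (0, 0, 0, 2, 2); (0, 0, 0, 0, 2); (0, 1, 1, 0, 0); (4, 0, 0, 0, 0))


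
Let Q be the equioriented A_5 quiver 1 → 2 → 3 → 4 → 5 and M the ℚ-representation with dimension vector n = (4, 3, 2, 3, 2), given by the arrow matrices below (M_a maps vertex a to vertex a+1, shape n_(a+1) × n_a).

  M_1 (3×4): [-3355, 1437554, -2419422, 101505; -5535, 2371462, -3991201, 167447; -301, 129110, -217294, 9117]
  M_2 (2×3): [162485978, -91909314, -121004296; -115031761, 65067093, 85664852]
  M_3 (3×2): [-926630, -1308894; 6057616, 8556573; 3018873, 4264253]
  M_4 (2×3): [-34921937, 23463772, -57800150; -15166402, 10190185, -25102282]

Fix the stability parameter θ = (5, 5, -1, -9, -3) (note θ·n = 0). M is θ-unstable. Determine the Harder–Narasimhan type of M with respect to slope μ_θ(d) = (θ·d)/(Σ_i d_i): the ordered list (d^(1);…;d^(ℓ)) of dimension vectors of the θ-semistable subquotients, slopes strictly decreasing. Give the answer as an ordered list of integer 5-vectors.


Via rank(M_{q-1}∘⋯∘M_p): M ≅ I[1,1], I[1,2]^2, I[1,5], I[3,5], I[4,4].
μ_θ-semistable layers: μ^(1)=5; μ^(2)=-3/5; μ^(3)=-3; μ^(4)=-5; μ^(5)=-9

((3, 2, 0, 0, 0); (1, 1, 1, 1, 1); (0, 0, 0, 0, 1); (0, 0, 1, 1, 0); (0, 0, 0, 1, 0))


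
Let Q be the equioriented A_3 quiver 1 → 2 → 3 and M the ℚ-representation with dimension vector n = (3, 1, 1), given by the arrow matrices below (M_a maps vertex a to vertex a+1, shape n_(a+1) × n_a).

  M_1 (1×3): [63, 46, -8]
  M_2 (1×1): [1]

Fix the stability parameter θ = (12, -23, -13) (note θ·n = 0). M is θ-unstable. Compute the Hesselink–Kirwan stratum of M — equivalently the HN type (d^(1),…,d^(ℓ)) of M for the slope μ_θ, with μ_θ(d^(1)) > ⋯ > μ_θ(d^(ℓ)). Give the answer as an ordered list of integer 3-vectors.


Via rank(M_{q-1}∘⋯∘M_p): M ≅ I[1,1]^2, I[1,3].
μ_θ-semistable layers: μ^(1)=12; μ^(2)=-8

((2, 0, 0); (1, 1, 1))


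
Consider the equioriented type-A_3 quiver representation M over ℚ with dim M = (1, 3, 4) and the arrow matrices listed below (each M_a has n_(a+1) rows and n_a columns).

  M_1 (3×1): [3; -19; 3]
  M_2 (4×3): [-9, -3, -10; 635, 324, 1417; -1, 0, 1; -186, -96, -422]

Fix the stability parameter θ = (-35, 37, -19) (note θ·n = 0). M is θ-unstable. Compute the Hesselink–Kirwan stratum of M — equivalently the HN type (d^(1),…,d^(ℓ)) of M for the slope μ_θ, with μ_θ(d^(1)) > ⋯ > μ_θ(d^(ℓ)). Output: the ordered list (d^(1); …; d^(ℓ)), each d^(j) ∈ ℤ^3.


Barcode: M ≅ I[1,2], I[2,3]^2, I[3,3]^2. HN layers by μ_θ (4 steps, strictly decreasing):
  μ^(1)=37; μ^(2)=9; μ^(3)=-19; μ^(4)=-35

((0, 1, 0); (0, 2, 2); (0, 0, 2); (1, 0, 0))


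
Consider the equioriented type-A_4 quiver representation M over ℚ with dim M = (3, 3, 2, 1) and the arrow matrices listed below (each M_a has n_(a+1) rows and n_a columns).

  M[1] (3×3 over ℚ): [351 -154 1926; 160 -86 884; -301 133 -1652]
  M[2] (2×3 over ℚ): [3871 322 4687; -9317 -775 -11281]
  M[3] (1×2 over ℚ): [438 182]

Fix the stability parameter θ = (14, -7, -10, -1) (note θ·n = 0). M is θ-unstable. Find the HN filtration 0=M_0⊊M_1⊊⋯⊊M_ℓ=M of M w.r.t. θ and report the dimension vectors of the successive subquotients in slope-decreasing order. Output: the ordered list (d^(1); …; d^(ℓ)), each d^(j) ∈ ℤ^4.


Interval decomposition of M: I[1,1], I[1,2], I[1,3], I[2,4].
HN type (ℓ=4): μ^(1)=14; μ^(2)=7/2; μ^(3)=-1; μ^(4)=-17/2

((1, 0, 0, 0); (1, 1, 0, 0); (1, 1, 1, 1); (0, 1, 1, 0))


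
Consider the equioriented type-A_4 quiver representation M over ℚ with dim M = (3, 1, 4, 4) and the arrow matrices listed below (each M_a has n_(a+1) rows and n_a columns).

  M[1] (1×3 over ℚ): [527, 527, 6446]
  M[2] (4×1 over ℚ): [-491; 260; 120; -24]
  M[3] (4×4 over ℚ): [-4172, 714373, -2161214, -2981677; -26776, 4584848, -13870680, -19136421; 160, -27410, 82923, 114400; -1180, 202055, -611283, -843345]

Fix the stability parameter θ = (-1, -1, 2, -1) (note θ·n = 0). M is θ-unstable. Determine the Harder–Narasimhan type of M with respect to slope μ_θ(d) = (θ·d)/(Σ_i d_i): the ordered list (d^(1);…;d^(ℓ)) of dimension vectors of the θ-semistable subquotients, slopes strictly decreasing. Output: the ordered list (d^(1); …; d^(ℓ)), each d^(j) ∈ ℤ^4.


Via rank(M_{q-1}∘⋯∘M_p): M ≅ I[1,1]^2, I[1,3], I[3,4]^3, I[4,4].
μ_θ-semistable layers: μ^(1)=2; μ^(2)=1/2; μ^(3)=-1

((0, 0, 1, 0); (0, 0, 3, 3); (3, 1, 0, 1))


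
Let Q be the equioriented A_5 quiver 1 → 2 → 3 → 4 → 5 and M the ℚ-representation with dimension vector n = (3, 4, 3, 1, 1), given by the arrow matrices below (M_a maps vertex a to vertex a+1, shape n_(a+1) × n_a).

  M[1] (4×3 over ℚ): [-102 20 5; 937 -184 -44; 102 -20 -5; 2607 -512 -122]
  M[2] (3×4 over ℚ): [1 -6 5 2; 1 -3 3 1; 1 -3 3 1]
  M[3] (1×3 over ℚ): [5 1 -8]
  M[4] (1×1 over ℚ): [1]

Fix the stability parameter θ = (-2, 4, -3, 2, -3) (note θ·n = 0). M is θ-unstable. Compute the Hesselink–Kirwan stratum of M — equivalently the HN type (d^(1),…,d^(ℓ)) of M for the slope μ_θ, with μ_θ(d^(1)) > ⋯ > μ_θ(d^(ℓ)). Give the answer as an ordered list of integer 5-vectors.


Barcode: M ≅ I[1,1], I[1,2]^2, I[2,3], I[2,5], I[3,3]. HN layers by μ_θ (5 steps, strictly decreasing):
  μ^(1)=4; μ^(2)=1/2; μ^(3)=0; μ^(4)=-2; μ^(5)=-3

((0, 2, 0, 0, 0); (0, 1, 1, 0, 0); (0, 1, 1, 1, 1); (3, 0, 0, 0, 0); (0, 0, 1, 0, 0))


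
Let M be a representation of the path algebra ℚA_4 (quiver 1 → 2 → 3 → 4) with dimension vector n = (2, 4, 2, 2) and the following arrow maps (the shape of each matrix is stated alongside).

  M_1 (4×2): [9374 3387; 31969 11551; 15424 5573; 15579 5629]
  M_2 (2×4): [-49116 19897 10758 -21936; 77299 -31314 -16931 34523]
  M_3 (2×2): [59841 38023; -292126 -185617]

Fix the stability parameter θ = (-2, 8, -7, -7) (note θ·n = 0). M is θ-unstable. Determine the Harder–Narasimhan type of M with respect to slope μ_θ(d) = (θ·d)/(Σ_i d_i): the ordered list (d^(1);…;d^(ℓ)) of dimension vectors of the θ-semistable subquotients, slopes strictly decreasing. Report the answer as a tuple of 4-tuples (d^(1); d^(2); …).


Interval decomposition of M: I[1,4]^2, I[2,2]^2.
HN type (ℓ=2): μ^(1)=8; μ^(2)=-2

((0, 2, 0, 0); (2, 2, 2, 2))


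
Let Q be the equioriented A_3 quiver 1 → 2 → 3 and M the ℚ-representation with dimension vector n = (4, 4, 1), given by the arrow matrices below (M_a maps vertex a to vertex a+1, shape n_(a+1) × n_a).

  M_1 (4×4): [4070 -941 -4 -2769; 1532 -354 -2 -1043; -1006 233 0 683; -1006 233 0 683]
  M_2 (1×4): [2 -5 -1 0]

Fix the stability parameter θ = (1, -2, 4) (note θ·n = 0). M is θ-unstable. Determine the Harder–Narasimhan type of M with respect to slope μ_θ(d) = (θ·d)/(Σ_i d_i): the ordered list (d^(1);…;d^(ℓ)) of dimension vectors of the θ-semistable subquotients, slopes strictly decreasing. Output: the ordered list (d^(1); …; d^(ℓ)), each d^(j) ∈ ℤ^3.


Barcode: M ≅ I[1,1]^2, I[1,2], I[1,3], I[2,2]^2. HN layers by μ_θ (4 steps, strictly decreasing):
  μ^(1)=4; μ^(2)=1; μ^(3)=-1/2; μ^(4)=-2

((0, 0, 1); (2, 0, 0); (2, 2, 0); (0, 2, 0))


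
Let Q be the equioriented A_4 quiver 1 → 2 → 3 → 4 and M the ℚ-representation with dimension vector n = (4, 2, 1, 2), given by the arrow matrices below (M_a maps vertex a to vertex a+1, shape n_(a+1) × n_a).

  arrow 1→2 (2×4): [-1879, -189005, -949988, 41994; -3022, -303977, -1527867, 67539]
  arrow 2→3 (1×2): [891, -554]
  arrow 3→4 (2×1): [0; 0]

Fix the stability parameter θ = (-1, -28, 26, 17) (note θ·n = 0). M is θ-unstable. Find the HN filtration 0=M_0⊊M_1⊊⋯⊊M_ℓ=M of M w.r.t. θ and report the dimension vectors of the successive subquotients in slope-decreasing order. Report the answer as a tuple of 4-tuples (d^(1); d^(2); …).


Via rank(M_{q-1}∘⋯∘M_p): M ≅ I[1,1]^2, I[1,2], I[1,3], I[4,4]^2.
μ_θ-semistable layers: μ^(1)=26; μ^(2)=17; μ^(3)=-1; μ^(4)=-29/2

((0, 0, 1, 0); (0, 0, 0, 2); (2, 0, 0, 0); (2, 2, 0, 0))


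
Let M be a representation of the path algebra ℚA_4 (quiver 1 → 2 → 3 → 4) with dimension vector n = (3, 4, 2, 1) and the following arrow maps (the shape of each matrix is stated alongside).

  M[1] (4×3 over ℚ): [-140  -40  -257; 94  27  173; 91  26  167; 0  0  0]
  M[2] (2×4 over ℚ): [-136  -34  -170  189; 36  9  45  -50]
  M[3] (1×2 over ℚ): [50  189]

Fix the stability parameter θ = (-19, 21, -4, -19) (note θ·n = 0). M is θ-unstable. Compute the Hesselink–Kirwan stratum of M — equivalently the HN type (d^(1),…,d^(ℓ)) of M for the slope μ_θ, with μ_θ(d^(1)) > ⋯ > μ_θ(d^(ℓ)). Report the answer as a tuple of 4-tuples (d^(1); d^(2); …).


Interval decomposition of M: I[1,2]^2, I[1,4], I[2,3].
HN type (ℓ=4): μ^(1)=21; μ^(2)=17/2; μ^(3)=-2/3; μ^(4)=-19

((0, 2, 0, 0); (0, 1, 1, 0); (0, 1, 1, 1); (3, 0, 0, 0))


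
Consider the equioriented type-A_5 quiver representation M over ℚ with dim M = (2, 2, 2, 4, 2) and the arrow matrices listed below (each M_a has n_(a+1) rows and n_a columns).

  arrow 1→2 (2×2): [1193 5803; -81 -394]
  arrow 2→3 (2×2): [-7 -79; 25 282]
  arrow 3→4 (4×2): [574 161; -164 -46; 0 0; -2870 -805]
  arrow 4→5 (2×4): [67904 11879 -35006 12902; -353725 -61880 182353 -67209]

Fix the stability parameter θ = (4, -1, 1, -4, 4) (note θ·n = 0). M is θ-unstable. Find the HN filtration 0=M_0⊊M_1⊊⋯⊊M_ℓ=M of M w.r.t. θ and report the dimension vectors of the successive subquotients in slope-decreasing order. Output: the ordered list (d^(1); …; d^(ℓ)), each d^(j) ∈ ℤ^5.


Interval decomposition of M: I[1,3], I[1,4], I[4,4], I[4,5]^2.
HN type (ℓ=4): μ^(1)=4; μ^(2)=4/3; μ^(3)=0; μ^(4)=-4

((0, 0, 0, 0, 2); (1, 1, 1, 0, 0); (1, 1, 1, 1, 0); (0, 0, 0, 3, 0))


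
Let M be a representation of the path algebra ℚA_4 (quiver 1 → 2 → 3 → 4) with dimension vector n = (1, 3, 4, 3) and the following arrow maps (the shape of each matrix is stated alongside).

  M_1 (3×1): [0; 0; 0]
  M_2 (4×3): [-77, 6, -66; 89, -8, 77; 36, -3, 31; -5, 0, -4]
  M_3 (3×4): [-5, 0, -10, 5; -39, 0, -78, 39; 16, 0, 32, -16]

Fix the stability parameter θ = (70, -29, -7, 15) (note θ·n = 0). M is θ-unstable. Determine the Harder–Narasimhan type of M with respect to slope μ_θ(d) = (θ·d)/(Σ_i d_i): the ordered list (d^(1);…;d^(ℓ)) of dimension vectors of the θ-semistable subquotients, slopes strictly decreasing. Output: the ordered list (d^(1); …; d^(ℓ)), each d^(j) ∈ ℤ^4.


Barcode: M ≅ I[1,1], I[2,3]^3, I[3,4], I[4,4]^2. HN layers by μ_θ (4 steps, strictly decreasing):
  μ^(1)=70; μ^(2)=15; μ^(3)=-7; μ^(4)=-29

((1, 0, 0, 0); (0, 0, 0, 3); (0, 0, 4, 0); (0, 3, 0, 0))


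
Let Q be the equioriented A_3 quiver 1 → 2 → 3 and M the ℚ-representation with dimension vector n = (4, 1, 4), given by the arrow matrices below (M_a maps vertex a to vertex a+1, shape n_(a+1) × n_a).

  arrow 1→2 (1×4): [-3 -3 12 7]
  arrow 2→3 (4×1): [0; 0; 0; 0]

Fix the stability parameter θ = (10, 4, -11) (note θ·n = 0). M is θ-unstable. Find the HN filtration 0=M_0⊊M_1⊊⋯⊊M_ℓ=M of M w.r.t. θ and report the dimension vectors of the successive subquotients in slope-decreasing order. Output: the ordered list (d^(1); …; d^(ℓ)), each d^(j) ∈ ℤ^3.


Interval decomposition of M: I[1,1]^3, I[1,2], I[3,3]^4.
HN type (ℓ=3): μ^(1)=10; μ^(2)=7; μ^(3)=-11

((3, 0, 0); (1, 1, 0); (0, 0, 4))


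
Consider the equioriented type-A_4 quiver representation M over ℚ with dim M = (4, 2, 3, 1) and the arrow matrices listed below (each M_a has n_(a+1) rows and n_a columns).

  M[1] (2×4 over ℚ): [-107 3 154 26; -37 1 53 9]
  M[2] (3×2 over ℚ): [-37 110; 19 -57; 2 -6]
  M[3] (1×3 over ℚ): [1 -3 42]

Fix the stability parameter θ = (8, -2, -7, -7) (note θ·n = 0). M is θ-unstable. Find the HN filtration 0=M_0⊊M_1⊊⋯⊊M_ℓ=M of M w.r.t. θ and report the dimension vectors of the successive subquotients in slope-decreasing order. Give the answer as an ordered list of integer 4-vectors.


Via rank(M_{q-1}∘⋯∘M_p): M ≅ I[1,1]^2, I[1,3], I[1,4], I[3,3].
μ_θ-semistable layers: μ^(1)=8; μ^(2)=-1/3; μ^(3)=-2; μ^(4)=-7

((2, 0, 0, 0); (1, 1, 1, 0); (1, 1, 1, 1); (0, 0, 1, 0))


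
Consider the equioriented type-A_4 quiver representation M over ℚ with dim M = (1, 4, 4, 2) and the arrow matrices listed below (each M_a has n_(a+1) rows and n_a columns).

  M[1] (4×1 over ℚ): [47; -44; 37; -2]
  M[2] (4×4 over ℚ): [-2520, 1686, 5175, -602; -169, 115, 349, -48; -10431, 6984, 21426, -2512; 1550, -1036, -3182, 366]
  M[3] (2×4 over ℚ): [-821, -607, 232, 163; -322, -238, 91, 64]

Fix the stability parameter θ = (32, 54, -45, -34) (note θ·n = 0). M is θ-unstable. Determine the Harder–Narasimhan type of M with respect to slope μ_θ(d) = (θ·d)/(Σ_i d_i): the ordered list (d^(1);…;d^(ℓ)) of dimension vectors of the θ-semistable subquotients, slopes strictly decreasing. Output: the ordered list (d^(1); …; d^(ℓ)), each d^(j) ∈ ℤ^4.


Barcode: M ≅ I[1,4], I[2,3]^2, I[2,4]. HN layers by μ_θ (3 steps, strictly decreasing):
  μ^(1)=9/2; μ^(2)=7/4; μ^(3)=-25/3

((0, 2, 2, 0); (1, 1, 1, 1); (0, 1, 1, 1))


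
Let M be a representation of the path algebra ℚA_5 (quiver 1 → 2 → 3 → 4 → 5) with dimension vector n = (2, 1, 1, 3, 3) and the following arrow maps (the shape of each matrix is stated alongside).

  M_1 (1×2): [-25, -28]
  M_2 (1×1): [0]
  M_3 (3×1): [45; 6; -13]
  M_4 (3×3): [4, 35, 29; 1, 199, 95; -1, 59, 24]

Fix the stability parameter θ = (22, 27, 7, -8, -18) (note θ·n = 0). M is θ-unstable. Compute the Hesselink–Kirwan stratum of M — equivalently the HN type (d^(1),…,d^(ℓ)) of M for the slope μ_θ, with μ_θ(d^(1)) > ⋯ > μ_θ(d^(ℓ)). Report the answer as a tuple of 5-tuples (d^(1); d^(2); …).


Via rank(M_{q-1}∘⋯∘M_p): M ≅ I[1,1], I[1,2], I[3,5], I[4,5]^2.
μ_θ-semistable layers: μ^(1)=27; μ^(2)=22; μ^(3)=-19/3; μ^(4)=-13

((0, 1, 0, 0, 0); (2, 0, 0, 0, 0); (0, 0, 1, 1, 1); (0, 0, 0, 2, 2))


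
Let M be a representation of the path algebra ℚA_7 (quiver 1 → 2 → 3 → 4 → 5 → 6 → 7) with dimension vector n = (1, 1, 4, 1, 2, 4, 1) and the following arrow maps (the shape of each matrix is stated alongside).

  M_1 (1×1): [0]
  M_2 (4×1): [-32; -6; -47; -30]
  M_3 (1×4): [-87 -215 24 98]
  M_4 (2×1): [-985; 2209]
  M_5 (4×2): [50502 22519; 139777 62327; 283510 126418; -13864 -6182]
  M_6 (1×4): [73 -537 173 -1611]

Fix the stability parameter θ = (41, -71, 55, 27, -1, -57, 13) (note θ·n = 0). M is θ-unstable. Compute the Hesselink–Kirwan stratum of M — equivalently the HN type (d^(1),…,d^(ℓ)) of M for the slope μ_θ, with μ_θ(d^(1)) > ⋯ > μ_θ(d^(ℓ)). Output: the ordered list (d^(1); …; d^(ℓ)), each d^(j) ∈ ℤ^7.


Via rank(M_{q-1}∘⋯∘M_p): M ≅ I[1,1], I[2,7], I[3,3]^3, I[5,6], I[6,6]^2.
μ_θ-semistable layers: μ^(1)=55; μ^(2)=41; μ^(3)=13; μ^(4)=6; μ^(5)=-29; μ^(6)=-57; μ^(7)=-71

((0, 0, 3, 0, 0, 0, 0); (1, 0, 0, 0, 0, 0, 0); (0, 0, 0, 0, 0, 0, 1); (0, 0, 1, 1, 1, 1, 0); (0, 0, 0, 0, 1, 1, 0); (0, 0, 0, 0, 0, 2, 0); (0, 1, 0, 0, 0, 0, 0))


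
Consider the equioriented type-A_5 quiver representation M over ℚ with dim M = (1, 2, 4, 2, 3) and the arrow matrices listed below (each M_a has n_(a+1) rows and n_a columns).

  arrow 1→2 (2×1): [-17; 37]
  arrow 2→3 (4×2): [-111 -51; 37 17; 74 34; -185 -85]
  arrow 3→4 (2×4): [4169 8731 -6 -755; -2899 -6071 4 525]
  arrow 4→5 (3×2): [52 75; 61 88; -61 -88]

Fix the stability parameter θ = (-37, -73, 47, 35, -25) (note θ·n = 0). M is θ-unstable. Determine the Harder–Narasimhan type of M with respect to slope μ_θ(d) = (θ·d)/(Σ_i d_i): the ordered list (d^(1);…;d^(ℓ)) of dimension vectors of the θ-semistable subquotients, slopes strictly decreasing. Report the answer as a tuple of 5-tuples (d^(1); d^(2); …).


Interval decomposition of M: I[1,2], I[2,5], I[3,3]^2, I[3,5], I[5,5].
HN type (ℓ=5): μ^(1)=47; μ^(2)=19; μ^(3)=-25; μ^(4)=-55; μ^(5)=-73

((0, 0, 2, 0, 0); (0, 0, 2, 2, 2); (0, 0, 0, 0, 1); (1, 1, 0, 0, 0); (0, 1, 0, 0, 0))


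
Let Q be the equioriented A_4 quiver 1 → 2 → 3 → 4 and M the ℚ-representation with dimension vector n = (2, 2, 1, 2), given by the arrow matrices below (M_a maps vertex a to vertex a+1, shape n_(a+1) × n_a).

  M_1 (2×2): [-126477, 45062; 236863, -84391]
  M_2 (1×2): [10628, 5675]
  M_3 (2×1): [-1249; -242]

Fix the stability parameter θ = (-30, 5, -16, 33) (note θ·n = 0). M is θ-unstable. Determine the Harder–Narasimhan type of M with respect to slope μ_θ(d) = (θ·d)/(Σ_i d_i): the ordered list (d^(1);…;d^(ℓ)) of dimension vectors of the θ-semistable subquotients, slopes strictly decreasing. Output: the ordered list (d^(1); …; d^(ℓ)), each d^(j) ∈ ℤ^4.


Interval decomposition of M: I[1,2], I[1,4], I[4,4].
HN type (ℓ=4): μ^(1)=33; μ^(2)=5; μ^(3)=-11/2; μ^(4)=-30

((0, 0, 0, 2); (0, 1, 0, 0); (0, 1, 1, 0); (2, 0, 0, 0))


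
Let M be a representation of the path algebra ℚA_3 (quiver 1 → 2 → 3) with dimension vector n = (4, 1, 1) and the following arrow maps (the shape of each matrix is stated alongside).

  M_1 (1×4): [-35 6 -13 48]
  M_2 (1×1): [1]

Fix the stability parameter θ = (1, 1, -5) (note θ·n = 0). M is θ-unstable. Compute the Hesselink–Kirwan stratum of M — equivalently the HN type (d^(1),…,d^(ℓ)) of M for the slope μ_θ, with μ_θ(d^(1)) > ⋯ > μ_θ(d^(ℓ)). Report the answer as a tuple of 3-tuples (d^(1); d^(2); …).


Barcode: M ≅ I[1,1]^3, I[1,3]. HN layers by μ_θ (2 steps, strictly decreasing):
  μ^(1)=1; μ^(2)=-1

((3, 0, 0); (1, 1, 1))


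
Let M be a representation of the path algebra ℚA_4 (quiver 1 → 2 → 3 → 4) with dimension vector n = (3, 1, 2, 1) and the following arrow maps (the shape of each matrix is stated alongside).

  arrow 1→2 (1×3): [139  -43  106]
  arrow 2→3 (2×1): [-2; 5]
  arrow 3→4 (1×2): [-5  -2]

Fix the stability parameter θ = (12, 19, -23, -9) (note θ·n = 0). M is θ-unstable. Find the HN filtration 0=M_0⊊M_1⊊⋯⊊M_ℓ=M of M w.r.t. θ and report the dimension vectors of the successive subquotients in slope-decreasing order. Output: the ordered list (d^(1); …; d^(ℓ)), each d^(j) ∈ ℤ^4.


Via rank(M_{q-1}∘⋯∘M_p): M ≅ I[1,1]^2, I[1,3], I[3,4].
μ_θ-semistable layers: μ^(1)=12; μ^(2)=8/3; μ^(3)=-9; μ^(4)=-23

((2, 0, 0, 0); (1, 1, 1, 0); (0, 0, 0, 1); (0, 0, 1, 0))


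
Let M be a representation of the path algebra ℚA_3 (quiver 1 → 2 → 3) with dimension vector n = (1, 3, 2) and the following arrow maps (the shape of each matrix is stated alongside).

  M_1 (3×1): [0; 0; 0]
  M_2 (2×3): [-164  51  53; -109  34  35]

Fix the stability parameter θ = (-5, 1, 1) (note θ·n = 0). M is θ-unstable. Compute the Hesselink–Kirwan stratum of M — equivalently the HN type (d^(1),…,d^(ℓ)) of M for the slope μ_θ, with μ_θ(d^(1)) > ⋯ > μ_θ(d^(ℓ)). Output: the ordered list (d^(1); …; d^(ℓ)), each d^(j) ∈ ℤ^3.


Via rank(M_{q-1}∘⋯∘M_p): M ≅ I[1,1], I[2,2], I[2,3]^2.
μ_θ-semistable layers: μ^(1)=1; μ^(2)=-5

((0, 3, 2); (1, 0, 0))


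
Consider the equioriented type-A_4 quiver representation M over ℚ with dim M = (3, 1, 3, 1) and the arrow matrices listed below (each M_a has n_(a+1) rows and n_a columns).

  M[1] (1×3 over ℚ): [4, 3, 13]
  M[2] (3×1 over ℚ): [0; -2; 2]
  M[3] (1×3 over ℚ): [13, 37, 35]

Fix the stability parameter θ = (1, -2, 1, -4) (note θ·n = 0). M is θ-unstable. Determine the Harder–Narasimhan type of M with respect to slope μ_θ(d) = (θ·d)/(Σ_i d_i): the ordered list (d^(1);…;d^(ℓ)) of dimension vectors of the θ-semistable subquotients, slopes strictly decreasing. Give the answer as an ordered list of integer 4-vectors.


Barcode: M ≅ I[1,1]^2, I[1,4], I[3,3]^2. HN layers by μ_θ (2 steps, strictly decreasing):
  μ^(1)=1; μ^(2)=-1

((2, 0, 2, 0); (1, 1, 1, 1))


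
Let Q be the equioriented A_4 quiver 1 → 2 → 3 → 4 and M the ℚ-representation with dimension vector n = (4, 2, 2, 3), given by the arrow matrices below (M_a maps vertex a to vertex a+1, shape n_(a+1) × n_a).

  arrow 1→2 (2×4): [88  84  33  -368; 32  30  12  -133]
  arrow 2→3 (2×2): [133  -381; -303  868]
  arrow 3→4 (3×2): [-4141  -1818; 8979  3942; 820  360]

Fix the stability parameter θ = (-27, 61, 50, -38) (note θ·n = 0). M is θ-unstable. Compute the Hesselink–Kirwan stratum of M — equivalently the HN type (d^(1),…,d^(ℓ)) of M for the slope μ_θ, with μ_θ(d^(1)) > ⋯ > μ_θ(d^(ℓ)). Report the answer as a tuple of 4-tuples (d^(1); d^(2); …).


Interval decomposition of M: I[1,1]^2, I[1,3], I[1,4], I[4,4]^2.
HN type (ℓ=4): μ^(1)=111/2; μ^(2)=73/3; μ^(3)=-27; μ^(4)=-38

((0, 1, 1, 0); (0, 1, 1, 1); (4, 0, 0, 0); (0, 0, 0, 2))


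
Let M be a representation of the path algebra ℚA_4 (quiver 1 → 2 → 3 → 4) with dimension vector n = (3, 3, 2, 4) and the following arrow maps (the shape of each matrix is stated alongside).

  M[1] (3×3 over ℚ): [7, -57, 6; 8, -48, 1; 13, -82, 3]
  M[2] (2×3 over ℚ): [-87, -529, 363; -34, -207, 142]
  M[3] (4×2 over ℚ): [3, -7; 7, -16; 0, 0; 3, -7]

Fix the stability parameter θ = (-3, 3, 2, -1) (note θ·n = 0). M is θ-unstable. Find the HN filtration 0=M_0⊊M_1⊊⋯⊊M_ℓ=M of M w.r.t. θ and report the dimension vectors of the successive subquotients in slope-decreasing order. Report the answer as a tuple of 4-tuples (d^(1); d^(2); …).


Interval decomposition of M: I[1,2], I[1,4]^2, I[4,4]^2.
HN type (ℓ=4): μ^(1)=3; μ^(2)=4/3; μ^(3)=-1; μ^(4)=-3

((0, 1, 0, 0); (0, 2, 2, 2); (0, 0, 0, 2); (3, 0, 0, 0))


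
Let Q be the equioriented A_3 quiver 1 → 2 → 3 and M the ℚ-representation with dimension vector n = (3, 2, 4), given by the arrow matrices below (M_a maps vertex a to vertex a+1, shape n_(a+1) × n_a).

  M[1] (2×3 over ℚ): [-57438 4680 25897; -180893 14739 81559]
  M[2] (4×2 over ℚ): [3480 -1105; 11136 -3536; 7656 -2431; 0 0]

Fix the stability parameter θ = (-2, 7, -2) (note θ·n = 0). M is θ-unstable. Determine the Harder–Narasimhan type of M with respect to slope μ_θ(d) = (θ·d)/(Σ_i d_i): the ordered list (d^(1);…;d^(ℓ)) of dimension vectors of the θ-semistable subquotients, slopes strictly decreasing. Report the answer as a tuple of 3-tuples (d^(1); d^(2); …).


Interval decomposition of M: I[1,1], I[1,2], I[1,3], I[3,3]^3.
HN type (ℓ=3): μ^(1)=7; μ^(2)=5/2; μ^(3)=-2

((0, 1, 0); (0, 1, 1); (3, 0, 3))
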